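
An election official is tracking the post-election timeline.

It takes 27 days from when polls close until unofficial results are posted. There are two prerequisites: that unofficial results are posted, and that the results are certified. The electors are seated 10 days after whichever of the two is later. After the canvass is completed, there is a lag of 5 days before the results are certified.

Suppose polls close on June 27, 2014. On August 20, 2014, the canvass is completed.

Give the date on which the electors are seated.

Polls close: Jun 27, 2014.
Unofficial results are posted: Jun 27, 2014 + 27 days = Jul 24, 2014.
The canvass is completed: Aug 20, 2014.
The results are certified: Aug 20, 2014 + 5 days = Aug 25, 2014.
Both prerequisites met — unofficial results are posted (Jul 24, 2014), the results are certified (Aug 25, 2014); the later is Aug 25, 2014.
The electors are seated: Aug 25, 2014 + 10 days = Sep 4, 2014.

September 4, 2014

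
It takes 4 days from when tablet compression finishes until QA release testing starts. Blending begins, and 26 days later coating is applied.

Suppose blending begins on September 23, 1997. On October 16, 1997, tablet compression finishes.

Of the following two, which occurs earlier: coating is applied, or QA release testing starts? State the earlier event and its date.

Blending begins: Sep 23, 1997.
Coating is applied: Sep 23, 1997 + 26 days = Oct 19, 1997.
Tablet compression finishes: Oct 16, 1997.
QA release testing starts: Oct 16, 1997 + 4 days = Oct 20, 1997.
Comparing: coating is applied on Oct 19, 1997 vs QA release testing starts on Oct 20, 1997. Earlier: coating is applied.

Coating is applied — October 19, 1997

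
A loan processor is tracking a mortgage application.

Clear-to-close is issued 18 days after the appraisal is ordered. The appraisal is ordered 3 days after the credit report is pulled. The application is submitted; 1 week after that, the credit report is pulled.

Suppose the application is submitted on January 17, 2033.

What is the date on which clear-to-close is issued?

The application is submitted: Jan 17, 2033.
The credit report is pulled: Jan 17, 2033 + 1 week = Jan 24, 2033.
The appraisal is ordered: Jan 24, 2033 + 3 days = Jan 27, 2033.
Clear-to-close is issued: Jan 27, 2033 + 18 days = Feb 14, 2033.

February 14, 2033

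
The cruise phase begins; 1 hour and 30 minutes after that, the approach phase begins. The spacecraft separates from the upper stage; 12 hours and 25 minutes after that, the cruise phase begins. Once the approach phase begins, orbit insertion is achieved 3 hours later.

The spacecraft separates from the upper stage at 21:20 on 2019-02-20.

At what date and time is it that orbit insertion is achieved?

The spacecraft separates from the upper stage: 21:20 Feb 20, 2019.
The cruise phase begins: 21:20 Feb 20, 2019 + 12h25m = 09:45 Feb 21, 2019.
The approach phase begins: 09:45 Feb 21, 2019 + 1h30m = 11:15 Feb 21, 2019.
Orbit insertion is achieved: 11:15 Feb 21, 2019 + 3h = 14:15 Feb 21, 2019.

14:15 on 2019-02-21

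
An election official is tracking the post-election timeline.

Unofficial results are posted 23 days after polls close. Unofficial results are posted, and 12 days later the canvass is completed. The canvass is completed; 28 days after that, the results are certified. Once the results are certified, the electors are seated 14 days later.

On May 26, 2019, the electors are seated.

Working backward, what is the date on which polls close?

March 10, 2019

The electors are seated: May 26, 2019.
The results are certified: May 26, 2019 − 14 days = May 12, 2019.
The canvass is completed: May 12, 2019 − 28 days = Apr 14, 2019.
Unofficial results are posted: Apr 14, 2019 − 12 days = Apr 2, 2019.
Polls close: Apr 2, 2019 − 23 days = Mar 10, 2019.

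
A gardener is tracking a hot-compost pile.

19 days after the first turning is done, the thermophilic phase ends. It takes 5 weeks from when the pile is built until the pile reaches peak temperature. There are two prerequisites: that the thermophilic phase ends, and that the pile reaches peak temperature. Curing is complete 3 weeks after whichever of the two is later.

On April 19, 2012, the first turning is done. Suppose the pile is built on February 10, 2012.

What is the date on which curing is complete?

May 29, 2012

The first turning is done: Apr 19, 2012.
The thermophilic phase ends: Apr 19, 2012 + 19 days = May 8, 2012.
The pile is built: Feb 10, 2012.
The pile reaches peak temperature: Feb 10, 2012 + 5 weeks = Mar 16, 2012.
Both prerequisites met — the thermophilic phase ends (May 8, 2012), the pile reaches peak temperature (Mar 16, 2012); the later is May 8, 2012.
Curing is complete: May 8, 2012 + 3 weeks = May 29, 2012.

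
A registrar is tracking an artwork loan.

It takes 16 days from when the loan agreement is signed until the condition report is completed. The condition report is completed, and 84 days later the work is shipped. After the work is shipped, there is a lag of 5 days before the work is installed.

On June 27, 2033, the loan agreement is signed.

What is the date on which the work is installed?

October 10, 2033

The loan agreement is signed: Jun 27, 2033.
The condition report is completed: Jun 27, 2033 + 16 days = Jul 13, 2033.
The work is shipped: Jul 13, 2033 + 84 days = Oct 5, 2033.
The work is installed: Oct 5, 2033 + 5 days = Oct 10, 2033.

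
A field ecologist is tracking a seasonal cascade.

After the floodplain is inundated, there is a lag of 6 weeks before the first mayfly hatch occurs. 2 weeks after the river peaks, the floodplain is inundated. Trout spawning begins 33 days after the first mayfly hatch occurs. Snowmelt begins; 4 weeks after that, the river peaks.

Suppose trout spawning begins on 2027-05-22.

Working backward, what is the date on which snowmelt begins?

Trout spawning begins: May 22, 2027.
The first mayfly hatch occurs: May 22, 2027 − 33 days = Apr 19, 2027.
The floodplain is inundated: Apr 19, 2027 − 6 weeks = Mar 8, 2027.
The river peaks: Mar 8, 2027 − 2 weeks = Feb 22, 2027.
Snowmelt begins: Feb 22, 2027 − 4 weeks = Jan 25, 2027.

2027-01-25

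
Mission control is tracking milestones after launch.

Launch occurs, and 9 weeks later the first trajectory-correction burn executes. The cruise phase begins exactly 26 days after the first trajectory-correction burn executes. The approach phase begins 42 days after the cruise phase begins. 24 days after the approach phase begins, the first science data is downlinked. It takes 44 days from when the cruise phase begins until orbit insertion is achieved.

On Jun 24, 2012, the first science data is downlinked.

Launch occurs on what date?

Jan 21, 2012

The first science data is downlinked: Jun 24, 2012.
The approach phase begins: Jun 24, 2012 − 24 days = May 31, 2012.
The cruise phase begins: May 31, 2012 − 42 days = Apr 19, 2012.
The first trajectory-correction burn executes: Apr 19, 2012 − 26 days = Mar 24, 2012.
Launch occurs: Mar 24, 2012 − 9 weeks = Jan 21, 2012.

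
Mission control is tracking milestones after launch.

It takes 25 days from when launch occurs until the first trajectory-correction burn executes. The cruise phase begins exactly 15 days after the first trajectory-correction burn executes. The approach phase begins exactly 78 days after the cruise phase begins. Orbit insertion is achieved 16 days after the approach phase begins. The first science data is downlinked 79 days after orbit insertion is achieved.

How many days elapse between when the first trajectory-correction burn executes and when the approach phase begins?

93 days

Causal path: the first trajectory-correction burn executes → the cruise phase begins → the approach phase begins.
Total delay along the path: 15 + 78 = 93 days.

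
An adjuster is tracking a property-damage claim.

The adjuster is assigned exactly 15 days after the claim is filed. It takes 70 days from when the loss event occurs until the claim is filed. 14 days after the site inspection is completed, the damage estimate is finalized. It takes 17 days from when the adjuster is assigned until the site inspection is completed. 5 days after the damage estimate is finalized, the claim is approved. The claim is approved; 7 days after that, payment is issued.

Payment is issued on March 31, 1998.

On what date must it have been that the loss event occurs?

Payment is issued: Mar 31, 1998.
The claim is approved: Mar 31, 1998 − 7 days = Mar 24, 1998.
The damage estimate is finalized: Mar 24, 1998 − 5 days = Mar 19, 1998.
The site inspection is completed: Mar 19, 1998 − 14 days = Mar 5, 1998.
The adjuster is assigned: Mar 5, 1998 − 17 days = Feb 16, 1998.
The claim is filed: Feb 16, 1998 − 15 days = Feb 1, 1998.
The loss event occurs: Feb 1, 1998 − 70 days = Nov 23, 1997.

November 23, 1997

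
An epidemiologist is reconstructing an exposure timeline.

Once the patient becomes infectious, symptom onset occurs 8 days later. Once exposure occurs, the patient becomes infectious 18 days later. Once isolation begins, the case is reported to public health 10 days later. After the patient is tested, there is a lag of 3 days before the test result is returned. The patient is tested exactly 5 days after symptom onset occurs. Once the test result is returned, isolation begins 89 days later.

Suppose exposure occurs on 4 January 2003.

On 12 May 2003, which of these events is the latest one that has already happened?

Exposure occurs: Jan 4, 2003.
The patient becomes infectious: Jan 4, 2003 + 18 days = Jan 22, 2003.
Symptom onset occurs: Jan 22, 2003 + 8 days = Jan 30, 2003.
The patient is tested: Jan 30, 2003 + 5 days = Feb 4, 2003.
The test result is returned: Feb 4, 2003 + 3 days = Feb 7, 2003.
Isolation begins: Feb 7, 2003 + 89 days = May 7, 2003.
The case is reported to public health: May 7, 2003 + 10 days = May 17, 2003.
May 12, 2003 falls between when isolation begins (May 7, 2003) and when the case is reported to public health (May 17, 2003).

Isolation begins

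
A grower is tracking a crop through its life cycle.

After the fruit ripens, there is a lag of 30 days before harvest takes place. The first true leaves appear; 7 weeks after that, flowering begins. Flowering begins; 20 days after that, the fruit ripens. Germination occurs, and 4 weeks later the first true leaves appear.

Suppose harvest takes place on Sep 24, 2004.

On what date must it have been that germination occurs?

May 20, 2004

Harvest takes place: Sep 24, 2004.
The fruit ripens: Sep 24, 2004 − 30 days = Aug 25, 2004.
Flowering begins: Aug 25, 2004 − 20 days = Aug 5, 2004.
The first true leaves appear: Aug 5, 2004 − 7 weeks = Jun 17, 2004.
Germination occurs: Jun 17, 2004 − 4 weeks = May 20, 2004.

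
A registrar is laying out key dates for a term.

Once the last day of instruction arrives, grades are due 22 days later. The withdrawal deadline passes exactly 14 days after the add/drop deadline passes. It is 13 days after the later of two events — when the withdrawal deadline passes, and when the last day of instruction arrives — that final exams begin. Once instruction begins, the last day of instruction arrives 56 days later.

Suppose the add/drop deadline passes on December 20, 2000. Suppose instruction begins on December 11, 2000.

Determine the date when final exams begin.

February 18, 2001

The add/drop deadline passes: Dec 20, 2000.
The withdrawal deadline passes: Dec 20, 2000 + 14 days = Jan 3, 2001.
Instruction begins: Dec 11, 2000.
The last day of instruction arrives: Dec 11, 2000 + 56 days = Feb 5, 2001.
Both prerequisites met — the withdrawal deadline passes (Jan 3, 2001), the last day of instruction arrives (Feb 5, 2001); the later is Feb 5, 2001.
Final exams begin: Feb 5, 2001 + 13 days = Feb 18, 2001.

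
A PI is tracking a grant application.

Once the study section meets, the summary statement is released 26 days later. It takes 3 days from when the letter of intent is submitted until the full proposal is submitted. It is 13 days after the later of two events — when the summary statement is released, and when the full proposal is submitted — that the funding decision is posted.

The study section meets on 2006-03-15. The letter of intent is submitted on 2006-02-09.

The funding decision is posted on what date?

2006-04-23

The study section meets: Mar 15, 2006.
The summary statement is released: Mar 15, 2006 + 26 days = Apr 10, 2006.
The letter of intent is submitted: Feb 9, 2006.
The full proposal is submitted: Feb 9, 2006 + 3 days = Feb 12, 2006.
Both prerequisites met — the summary statement is released (Apr 10, 2006), the full proposal is submitted (Feb 12, 2006); the later is Apr 10, 2006.
The funding decision is posted: Apr 10, 2006 + 13 days = Apr 23, 2006.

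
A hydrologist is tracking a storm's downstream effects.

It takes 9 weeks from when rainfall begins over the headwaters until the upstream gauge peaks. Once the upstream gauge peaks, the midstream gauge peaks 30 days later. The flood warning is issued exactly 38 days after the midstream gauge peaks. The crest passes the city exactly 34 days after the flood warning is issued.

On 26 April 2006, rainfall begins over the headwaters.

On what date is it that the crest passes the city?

Rainfall begins over the headwaters: Apr 26, 2006.
The upstream gauge peaks: Apr 26, 2006 + 9 weeks = Jun 28, 2006.
The midstream gauge peaks: Jun 28, 2006 + 30 days = Jul 28, 2006.
The flood warning is issued: Jul 28, 2006 + 38 days = Sep 4, 2006.
The crest passes the city: Sep 4, 2006 + 34 days = Oct 8, 2006.

8 October 2006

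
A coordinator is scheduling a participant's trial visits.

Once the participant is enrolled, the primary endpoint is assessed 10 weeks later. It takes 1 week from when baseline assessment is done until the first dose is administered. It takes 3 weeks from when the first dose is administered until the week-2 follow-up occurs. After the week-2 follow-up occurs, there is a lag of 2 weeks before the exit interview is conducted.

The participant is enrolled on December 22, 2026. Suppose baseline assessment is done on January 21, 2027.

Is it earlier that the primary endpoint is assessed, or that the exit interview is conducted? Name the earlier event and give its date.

The participant is enrolled: Dec 22, 2026.
The primary endpoint is assessed: Dec 22, 2026 + 10 weeks = Mar 2, 2027.
Baseline assessment is done: Jan 21, 2027.
The first dose is administered: Jan 21, 2027 + 1 week = Jan 28, 2027.
The week-2 follow-up occurs: Jan 28, 2027 + 3 weeks = Feb 18, 2027.
The exit interview is conducted: Feb 18, 2027 + 2 weeks = Mar 4, 2027.
Comparing: the primary endpoint is assessed on Mar 2, 2027 vs the exit interview is conducted on Mar 4, 2027. Earlier: the primary endpoint is assessed.

The primary endpoint is assessed — March 2, 2027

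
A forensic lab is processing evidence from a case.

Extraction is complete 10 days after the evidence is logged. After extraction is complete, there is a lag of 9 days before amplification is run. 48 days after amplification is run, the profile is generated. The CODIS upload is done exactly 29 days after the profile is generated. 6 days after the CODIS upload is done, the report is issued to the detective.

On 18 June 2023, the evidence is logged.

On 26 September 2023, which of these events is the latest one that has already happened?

The CODIS upload is done

The evidence is logged: Jun 18, 2023.
Extraction is complete: Jun 18, 2023 + 10 days = Jun 28, 2023.
Amplification is run: Jun 28, 2023 + 9 days = Jul 7, 2023.
The profile is generated: Jul 7, 2023 + 48 days = Aug 24, 2023.
The CODIS upload is done: Aug 24, 2023 + 29 days = Sep 22, 2023.
The report is issued to the detective: Sep 22, 2023 + 6 days = Sep 28, 2023.
Sep 26, 2023 falls between when the CODIS upload is done (Sep 22, 2023) and when the report is issued to the detective (Sep 28, 2023).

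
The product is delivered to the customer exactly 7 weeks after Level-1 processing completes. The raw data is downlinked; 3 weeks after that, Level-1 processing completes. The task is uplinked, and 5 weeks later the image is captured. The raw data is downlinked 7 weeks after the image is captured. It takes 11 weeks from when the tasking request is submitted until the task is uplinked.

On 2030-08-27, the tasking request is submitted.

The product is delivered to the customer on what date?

2031-04-15

The tasking request is submitted: Aug 27, 2030.
The task is uplinked: Aug 27, 2030 + 11 weeks = Nov 12, 2030.
The image is captured: Nov 12, 2030 + 5 weeks = Dec 17, 2030.
The raw data is downlinked: Dec 17, 2030 + 7 weeks = Feb 4, 2031.
Level-1 processing completes: Feb 4, 2031 + 3 weeks = Feb 25, 2031.
The product is delivered to the customer: Feb 25, 2031 + 7 weeks = Apr 15, 2031.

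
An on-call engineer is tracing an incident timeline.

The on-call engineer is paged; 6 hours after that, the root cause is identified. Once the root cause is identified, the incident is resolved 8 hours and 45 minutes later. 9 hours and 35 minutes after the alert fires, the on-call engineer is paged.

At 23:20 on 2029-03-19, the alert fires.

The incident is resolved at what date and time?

The alert fires: 23:20 Mar 19, 2029.
The on-call engineer is paged: 23:20 Mar 19, 2029 + 9h35m = 08:55 Mar 20, 2029.
The root cause is identified: 08:55 Mar 20, 2029 + 6h = 14:55 Mar 20, 2029.
The incident is resolved: 14:55 Mar 20, 2029 + 8h45m = 23:40 Mar 20, 2029.

23:40 on 2029-03-20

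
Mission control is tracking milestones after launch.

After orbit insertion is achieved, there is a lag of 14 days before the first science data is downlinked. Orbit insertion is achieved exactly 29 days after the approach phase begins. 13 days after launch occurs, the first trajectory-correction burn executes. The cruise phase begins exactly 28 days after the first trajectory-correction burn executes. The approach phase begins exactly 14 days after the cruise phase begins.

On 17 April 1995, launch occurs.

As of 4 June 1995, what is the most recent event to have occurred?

Launch occurs: Apr 17, 1995.
The first trajectory-correction burn executes: Apr 17, 1995 + 13 days = Apr 30, 1995.
The cruise phase begins: Apr 30, 1995 + 28 days = May 28, 1995.
The approach phase begins: May 28, 1995 + 14 days = Jun 11, 1995.
Orbit insertion is achieved: Jun 11, 1995 + 29 days = Jul 10, 1995.
The first science data is downlinked: Jul 10, 1995 + 14 days = Jul 24, 1995.
Jun 4, 1995 falls between when the cruise phase begins (May 28, 1995) and when the approach phase begins (Jun 11, 1995).

The cruise phase begins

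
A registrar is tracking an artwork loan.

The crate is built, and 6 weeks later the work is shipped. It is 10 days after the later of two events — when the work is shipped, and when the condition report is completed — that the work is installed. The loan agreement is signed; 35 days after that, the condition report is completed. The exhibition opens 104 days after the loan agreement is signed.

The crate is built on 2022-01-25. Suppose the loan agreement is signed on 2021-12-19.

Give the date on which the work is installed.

2022-03-18

The crate is built: Jan 25, 2022.
The work is shipped: Jan 25, 2022 + 6 weeks = Mar 8, 2022.
The loan agreement is signed: Dec 19, 2021.
The condition report is completed: Dec 19, 2021 + 35 days = Jan 23, 2022.
Both prerequisites met — the work is shipped (Mar 8, 2022), the condition report is completed (Jan 23, 2022); the later is Mar 8, 2022.
The work is installed: Mar 8, 2022 + 10 days = Mar 18, 2022.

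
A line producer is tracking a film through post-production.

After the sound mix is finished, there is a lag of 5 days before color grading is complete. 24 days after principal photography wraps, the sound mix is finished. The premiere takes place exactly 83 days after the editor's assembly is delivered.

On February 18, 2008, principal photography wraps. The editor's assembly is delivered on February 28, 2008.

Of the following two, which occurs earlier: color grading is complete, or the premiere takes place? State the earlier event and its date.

Principal photography wraps: Feb 18, 2008.
The sound mix is finished: Feb 18, 2008 + 24 days = Mar 13, 2008.
Color grading is complete: Mar 13, 2008 + 5 days = Mar 18, 2008.
The editor's assembly is delivered: Feb 28, 2008.
The premiere takes place: Feb 28, 2008 + 83 days = May 21, 2008.
Comparing: color grading is complete on Mar 18, 2008 vs the premiere takes place on May 21, 2008. Earlier: color grading is complete.

Color grading is complete — March 18, 2008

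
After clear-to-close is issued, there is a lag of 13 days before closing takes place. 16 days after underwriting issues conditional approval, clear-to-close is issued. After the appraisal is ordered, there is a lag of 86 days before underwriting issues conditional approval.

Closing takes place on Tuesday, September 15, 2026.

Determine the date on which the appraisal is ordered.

Closing takes place: Sep 15, 2026.
Clear-to-close is issued: Sep 15, 2026 − 13 days = Sep 2, 2026.
Underwriting issues conditional approval: Sep 2, 2026 − 16 days = Aug 17, 2026.
The appraisal is ordered: Aug 17, 2026 − 86 days = May 23, 2026.

Saturday, May 23, 2026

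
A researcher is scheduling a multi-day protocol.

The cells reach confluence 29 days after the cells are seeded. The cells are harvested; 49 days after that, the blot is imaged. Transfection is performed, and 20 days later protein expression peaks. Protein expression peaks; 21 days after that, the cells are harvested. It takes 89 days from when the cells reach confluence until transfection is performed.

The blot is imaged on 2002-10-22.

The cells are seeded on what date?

2002-03-28

The blot is imaged: Oct 22, 2002.
The cells are harvested: Oct 22, 2002 − 49 days = Sep 3, 2002.
Protein expression peaks: Sep 3, 2002 − 21 days = Aug 13, 2002.
Transfection is performed: Aug 13, 2002 − 20 days = Jul 24, 2002.
The cells reach confluence: Jul 24, 2002 − 89 days = Apr 26, 2002.
The cells are seeded: Apr 26, 2002 − 29 days = Mar 28, 2002.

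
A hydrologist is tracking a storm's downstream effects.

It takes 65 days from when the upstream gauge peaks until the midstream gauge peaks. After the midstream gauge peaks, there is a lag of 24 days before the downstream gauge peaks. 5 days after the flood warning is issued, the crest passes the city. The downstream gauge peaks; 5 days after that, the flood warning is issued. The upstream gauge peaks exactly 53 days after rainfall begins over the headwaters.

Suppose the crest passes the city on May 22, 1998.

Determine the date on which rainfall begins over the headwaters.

The crest passes the city: May 22, 1998.
The flood warning is issued: May 22, 1998 − 5 days = May 17, 1998.
The downstream gauge peaks: May 17, 1998 − 5 days = May 12, 1998.
The midstream gauge peaks: May 12, 1998 − 24 days = Apr 18, 1998.
The upstream gauge peaks: Apr 18, 1998 − 65 days = Feb 12, 1998.
Rainfall begins over the headwaters: Feb 12, 1998 − 53 days = Dec 21, 1997.

December 21, 1997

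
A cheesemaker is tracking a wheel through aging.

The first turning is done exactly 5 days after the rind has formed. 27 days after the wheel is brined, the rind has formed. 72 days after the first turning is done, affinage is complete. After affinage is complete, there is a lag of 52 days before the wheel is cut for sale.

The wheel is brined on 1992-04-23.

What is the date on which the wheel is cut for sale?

The wheel is brined: Apr 23, 1992.
The rind has formed: Apr 23, 1992 + 27 days = May 20, 1992.
The first turning is done: May 20, 1992 + 5 days = May 25, 1992.
Affinage is complete: May 25, 1992 + 72 days = Aug 5, 1992.
The wheel is cut for sale: Aug 5, 1992 + 52 days = Sep 26, 1992.

1992-09-26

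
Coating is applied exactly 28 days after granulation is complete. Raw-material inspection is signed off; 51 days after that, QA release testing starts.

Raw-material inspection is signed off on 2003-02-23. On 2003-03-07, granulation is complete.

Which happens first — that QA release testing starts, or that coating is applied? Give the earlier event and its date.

Coating is applied — 2003-04-04

Raw-material inspection is signed off: Feb 23, 2003.
QA release testing starts: Feb 23, 2003 + 51 days = Apr 15, 2003.
Granulation is complete: Mar 7, 2003.
Coating is applied: Mar 7, 2003 + 28 days = Apr 4, 2003.
Comparing: QA release testing starts on Apr 15, 2003 vs coating is applied on Apr 4, 2003. Earlier: coating is applied.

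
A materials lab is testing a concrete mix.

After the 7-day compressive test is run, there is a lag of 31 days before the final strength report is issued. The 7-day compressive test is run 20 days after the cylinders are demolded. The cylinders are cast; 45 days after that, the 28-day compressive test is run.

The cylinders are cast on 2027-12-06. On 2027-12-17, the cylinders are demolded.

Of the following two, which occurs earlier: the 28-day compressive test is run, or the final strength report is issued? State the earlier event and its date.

The 28-day compressive test is run — 2028-01-20

The cylinders are cast: Dec 6, 2027.
The 28-day compressive test is run: Dec 6, 2027 + 45 days = Jan 20, 2028.
The cylinders are demolded: Dec 17, 2027.
The 7-day compressive test is run: Dec 17, 2027 + 20 days = Jan 6, 2028.
The final strength report is issued: Jan 6, 2028 + 31 days = Feb 6, 2028.
Comparing: the 28-day compressive test is run on Jan 20, 2028 vs the final strength report is issued on Feb 6, 2028. Earlier: the 28-day compressive test is run.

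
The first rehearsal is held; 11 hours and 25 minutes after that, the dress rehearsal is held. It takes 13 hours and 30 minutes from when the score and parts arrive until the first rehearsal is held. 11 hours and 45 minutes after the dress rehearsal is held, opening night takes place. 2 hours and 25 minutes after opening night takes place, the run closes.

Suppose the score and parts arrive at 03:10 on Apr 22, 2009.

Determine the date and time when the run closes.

18:15 on Apr 23, 2009

The score and parts arrive: 03:10 Apr 22, 2009.
The first rehearsal is held: 03:10 Apr 22, 2009 + 13h30m = 16:40 Apr 22, 2009.
The dress rehearsal is held: 16:40 Apr 22, 2009 + 11h25m = 04:05 Apr 23, 2009.
Opening night takes place: 04:05 Apr 23, 2009 + 11h45m = 15:50 Apr 23, 2009.
The run closes: 15:50 Apr 23, 2009 + 2h25m = 18:15 Apr 23, 2009.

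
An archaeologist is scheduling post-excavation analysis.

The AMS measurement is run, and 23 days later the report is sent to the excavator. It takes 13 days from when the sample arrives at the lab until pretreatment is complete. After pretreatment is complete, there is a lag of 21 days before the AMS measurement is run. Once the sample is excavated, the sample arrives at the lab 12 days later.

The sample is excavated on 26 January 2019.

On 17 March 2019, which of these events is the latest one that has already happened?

The AMS measurement is run

The sample is excavated: Jan 26, 2019.
The sample arrives at the lab: Jan 26, 2019 + 12 days = Feb 7, 2019.
Pretreatment is complete: Feb 7, 2019 + 13 days = Feb 20, 2019.
The AMS measurement is run: Feb 20, 2019 + 21 days = Mar 13, 2019.
The report is sent to the excavator: Mar 13, 2019 + 23 days = Apr 5, 2019.
Mar 17, 2019 falls between when the AMS measurement is run (Mar 13, 2019) and when the report is sent to the excavator (Apr 5, 2019).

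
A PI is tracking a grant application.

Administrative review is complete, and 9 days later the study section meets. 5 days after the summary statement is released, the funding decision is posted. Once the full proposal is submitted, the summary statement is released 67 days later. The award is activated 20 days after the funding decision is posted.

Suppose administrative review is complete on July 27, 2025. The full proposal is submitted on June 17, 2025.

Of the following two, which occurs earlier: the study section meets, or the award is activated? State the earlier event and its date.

The study section meets — August 5, 2025

Administrative review is complete: Jul 27, 2025.
The study section meets: Jul 27, 2025 + 9 days = Aug 5, 2025.
The full proposal is submitted: Jun 17, 2025.
The summary statement is released: Jun 17, 2025 + 67 days = Aug 23, 2025.
The funding decision is posted: Aug 23, 2025 + 5 days = Aug 28, 2025.
The award is activated: Aug 28, 2025 + 20 days = Sep 17, 2025.
Comparing: the study section meets on Aug 5, 2025 vs the award is activated on Sep 17, 2025. Earlier: the study section meets.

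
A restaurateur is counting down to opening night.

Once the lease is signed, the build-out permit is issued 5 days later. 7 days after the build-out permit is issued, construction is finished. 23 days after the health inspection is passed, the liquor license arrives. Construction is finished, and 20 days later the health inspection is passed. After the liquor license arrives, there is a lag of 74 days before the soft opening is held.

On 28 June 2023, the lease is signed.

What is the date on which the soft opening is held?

4 November 2023

The lease is signed: Jun 28, 2023.
The build-out permit is issued: Jun 28, 2023 + 5 days = Jul 3, 2023.
Construction is finished: Jul 3, 2023 + 7 days = Jul 10, 2023.
The health inspection is passed: Jul 10, 2023 + 20 days = Jul 30, 2023.
The liquor license arrives: Jul 30, 2023 + 23 days = Aug 22, 2023.
The soft opening is held: Aug 22, 2023 + 74 days = Nov 4, 2023.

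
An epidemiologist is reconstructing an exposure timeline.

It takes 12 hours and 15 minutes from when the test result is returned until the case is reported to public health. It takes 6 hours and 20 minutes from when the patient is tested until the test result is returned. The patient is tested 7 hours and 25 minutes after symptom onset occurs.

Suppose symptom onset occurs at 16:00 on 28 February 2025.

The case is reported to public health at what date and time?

18:00 on 1 March 2025

Symptom onset occurs: 16:00 Feb 28, 2025.
The patient is tested: 16:00 Feb 28, 2025 + 7h25m = 23:25 Feb 28, 2025.
The test result is returned: 23:25 Feb 28, 2025 + 6h20m = 05:45 Mar 1, 2025.
The case is reported to public health: 05:45 Mar 1, 2025 + 12h15m = 18:00 Mar 1, 2025.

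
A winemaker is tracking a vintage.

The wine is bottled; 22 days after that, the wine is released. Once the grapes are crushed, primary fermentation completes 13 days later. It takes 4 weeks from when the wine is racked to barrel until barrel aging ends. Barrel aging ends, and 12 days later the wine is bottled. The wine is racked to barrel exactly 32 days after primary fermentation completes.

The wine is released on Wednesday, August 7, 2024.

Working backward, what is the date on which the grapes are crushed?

The wine is released: Aug 7, 2024.
The wine is bottled: Aug 7, 2024 − 22 days = Jul 16, 2024.
Barrel aging ends: Jul 16, 2024 − 12 days = Jul 4, 2024.
The wine is racked to barrel: Jul 4, 2024 − 4 weeks = Jun 6, 2024.
Primary fermentation completes: Jun 6, 2024 − 32 days = May 5, 2024.
The grapes are crushed: May 5, 2024 − 13 days = Apr 22, 2024.

Monday, April 22, 2024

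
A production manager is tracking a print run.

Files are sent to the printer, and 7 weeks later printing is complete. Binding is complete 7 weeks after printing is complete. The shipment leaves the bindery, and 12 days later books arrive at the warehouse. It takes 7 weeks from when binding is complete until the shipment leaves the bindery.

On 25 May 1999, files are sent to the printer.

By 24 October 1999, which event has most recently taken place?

The shipment leaves the bindery

Files are sent to the printer: May 25, 1999.
Printing is complete: May 25, 1999 + 7 weeks = Jul 13, 1999.
Binding is complete: Jul 13, 1999 + 7 weeks = Aug 31, 1999.
The shipment leaves the bindery: Aug 31, 1999 + 7 weeks = Oct 19, 1999.
Books arrive at the warehouse: Oct 19, 1999 + 12 days = Oct 31, 1999.
Oct 24, 1999 falls between when the shipment leaves the bindery (Oct 19, 1999) and when books arrive at the warehouse (Oct 31, 1999).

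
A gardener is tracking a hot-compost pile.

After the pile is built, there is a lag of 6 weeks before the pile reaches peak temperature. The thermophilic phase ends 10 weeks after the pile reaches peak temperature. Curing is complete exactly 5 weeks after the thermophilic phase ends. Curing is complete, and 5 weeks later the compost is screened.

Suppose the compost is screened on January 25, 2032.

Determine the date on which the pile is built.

The compost is screened: Jan 25, 2032.
Curing is complete: Jan 25, 2032 − 5 weeks = Dec 21, 2031.
The thermophilic phase ends: Dec 21, 2031 − 5 weeks = Nov 16, 2031.
The pile reaches peak temperature: Nov 16, 2031 − 10 weeks = Sep 7, 2031.
The pile is built: Sep 7, 2031 − 6 weeks = Jul 27, 2031.

July 27, 2031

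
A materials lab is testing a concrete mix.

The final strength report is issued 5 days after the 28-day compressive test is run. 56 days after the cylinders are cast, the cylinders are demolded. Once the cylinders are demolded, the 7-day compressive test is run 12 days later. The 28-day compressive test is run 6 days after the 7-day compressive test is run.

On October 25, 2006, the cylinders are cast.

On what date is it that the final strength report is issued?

January 12, 2007

The cylinders are cast: Oct 25, 2006.
The cylinders are demolded: Oct 25, 2006 + 56 days = Dec 20, 2006.
The 7-day compressive test is run: Dec 20, 2006 + 12 days = Jan 1, 2007.
The 28-day compressive test is run: Jan 1, 2007 + 6 days = Jan 7, 2007.
The final strength report is issued: Jan 7, 2007 + 5 days = Jan 12, 2007.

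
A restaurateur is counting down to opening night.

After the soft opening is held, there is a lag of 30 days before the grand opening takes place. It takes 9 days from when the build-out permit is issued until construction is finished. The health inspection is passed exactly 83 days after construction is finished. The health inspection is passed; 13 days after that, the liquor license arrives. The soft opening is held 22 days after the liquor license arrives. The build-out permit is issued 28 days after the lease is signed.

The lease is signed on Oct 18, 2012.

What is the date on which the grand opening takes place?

Apr 21, 2013

The lease is signed: Oct 18, 2012.
The build-out permit is issued: Oct 18, 2012 + 28 days = Nov 15, 2012.
Construction is finished: Nov 15, 2012 + 9 days = Nov 24, 2012.
The health inspection is passed: Nov 24, 2012 + 83 days = Feb 15, 2013.
The liquor license arrives: Feb 15, 2013 + 13 days = Feb 28, 2013.
The soft opening is held: Feb 28, 2013 + 22 days = Mar 22, 2013.
The grand opening takes place: Mar 22, 2013 + 30 days = Apr 21, 2013.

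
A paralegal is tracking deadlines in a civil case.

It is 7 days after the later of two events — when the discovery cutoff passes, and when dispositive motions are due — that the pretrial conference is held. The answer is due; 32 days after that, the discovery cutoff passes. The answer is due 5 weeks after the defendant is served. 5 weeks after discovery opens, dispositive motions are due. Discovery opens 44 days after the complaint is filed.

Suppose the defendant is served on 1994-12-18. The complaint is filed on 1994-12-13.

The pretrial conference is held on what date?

1995-03-09

The defendant is served: Dec 18, 1994.
The answer is due: Dec 18, 1994 + 5 weeks = Jan 22, 1995.
The discovery cutoff passes: Jan 22, 1995 + 32 days = Feb 23, 1995.
The complaint is filed: Dec 13, 1994.
Discovery opens: Dec 13, 1994 + 44 days = Jan 26, 1995.
Dispositive motions are due: Jan 26, 1995 + 5 weeks = Mar 2, 1995.
Both prerequisites met — the discovery cutoff passes (Feb 23, 1995), dispositive motions are due (Mar 2, 1995); the later is Mar 2, 1995.
The pretrial conference is held: Mar 2, 1995 + 7 days = Mar 9, 1995.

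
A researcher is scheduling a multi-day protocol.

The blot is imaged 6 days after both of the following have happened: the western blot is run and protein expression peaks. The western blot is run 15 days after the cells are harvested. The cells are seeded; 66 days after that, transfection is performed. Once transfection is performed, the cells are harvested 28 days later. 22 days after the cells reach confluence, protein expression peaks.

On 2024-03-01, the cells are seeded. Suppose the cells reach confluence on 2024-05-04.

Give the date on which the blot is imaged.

The cells are seeded: Mar 1, 2024.
Transfection is performed: Mar 1, 2024 + 66 days = May 6, 2024.
The cells are harvested: May 6, 2024 + 28 days = Jun 3, 2024.
The western blot is run: Jun 3, 2024 + 15 days = Jun 18, 2024.
The cells reach confluence: May 4, 2024.
Protein expression peaks: May 4, 2024 + 22 days = May 26, 2024.
Both prerequisites met — the western blot is run (Jun 18, 2024), protein expression peaks (May 26, 2024); the later is Jun 18, 2024.
The blot is imaged: Jun 18, 2024 + 6 days = Jun 24, 2024.

2024-06-24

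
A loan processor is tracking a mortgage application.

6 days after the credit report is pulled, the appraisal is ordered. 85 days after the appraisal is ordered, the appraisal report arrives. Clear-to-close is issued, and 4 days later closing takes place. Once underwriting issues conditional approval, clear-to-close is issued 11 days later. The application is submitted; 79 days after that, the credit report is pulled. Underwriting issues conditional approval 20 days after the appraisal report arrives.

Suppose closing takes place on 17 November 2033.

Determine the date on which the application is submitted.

26 April 2033

Closing takes place: Nov 17, 2033.
Clear-to-close is issued: Nov 17, 2033 − 4 days = Nov 13, 2033.
Underwriting issues conditional approval: Nov 13, 2033 − 11 days = Nov 2, 2033.
The appraisal report arrives: Nov 2, 2033 − 20 days = Oct 13, 2033.
The appraisal is ordered: Oct 13, 2033 − 85 days = Jul 20, 2033.
The credit report is pulled: Jul 20, 2033 − 6 days = Jul 14, 2033.
The application is submitted: Jul 14, 2033 − 79 days = Apr 26, 2033.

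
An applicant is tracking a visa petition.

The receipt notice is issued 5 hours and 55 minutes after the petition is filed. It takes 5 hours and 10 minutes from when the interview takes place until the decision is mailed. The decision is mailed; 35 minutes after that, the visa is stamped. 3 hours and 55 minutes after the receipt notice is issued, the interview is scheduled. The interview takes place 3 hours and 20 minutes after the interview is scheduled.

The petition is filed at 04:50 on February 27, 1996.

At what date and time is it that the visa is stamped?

The petition is filed: 04:50 Feb 27, 1996.
The receipt notice is issued: 04:50 Feb 27, 1996 + 5h55m = 10:45 Feb 27, 1996.
The interview is scheduled: 10:45 Feb 27, 1996 + 3h55m = 14:40 Feb 27, 1996.
The interview takes place: 14:40 Feb 27, 1996 + 3h20m = 18:00 Feb 27, 1996.
The decision is mailed: 18:00 Feb 27, 1996 + 5h10m = 23:10 Feb 27, 1996.
The visa is stamped: 23:10 Feb 27, 1996 + 35m = 23:45 Feb 27, 1996.

23:45 on February 27, 1996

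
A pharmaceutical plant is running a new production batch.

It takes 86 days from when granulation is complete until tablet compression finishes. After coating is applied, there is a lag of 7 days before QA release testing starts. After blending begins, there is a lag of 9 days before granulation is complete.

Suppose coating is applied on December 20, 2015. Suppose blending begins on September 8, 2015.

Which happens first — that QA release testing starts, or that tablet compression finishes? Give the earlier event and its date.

Coating is applied: Dec 20, 2015.
QA release testing starts: Dec 20, 2015 + 7 days = Dec 27, 2015.
Blending begins: Sep 8, 2015.
Granulation is complete: Sep 8, 2015 + 9 days = Sep 17, 2015.
Tablet compression finishes: Sep 17, 2015 + 86 days = Dec 12, 2015.
Comparing: QA release testing starts on Dec 27, 2015 vs tablet compression finishes on Dec 12, 2015. Earlier: tablet compression finishes.

Tablet compression finishes — December 12, 2015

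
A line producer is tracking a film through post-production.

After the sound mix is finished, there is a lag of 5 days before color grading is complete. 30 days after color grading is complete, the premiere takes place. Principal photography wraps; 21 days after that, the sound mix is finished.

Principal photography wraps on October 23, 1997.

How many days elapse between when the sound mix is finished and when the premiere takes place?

Causal path: the sound mix is finished → color grading is complete → the premiere takes place.
Total delay along the path: 5 + 30 = 35 days.

35 days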